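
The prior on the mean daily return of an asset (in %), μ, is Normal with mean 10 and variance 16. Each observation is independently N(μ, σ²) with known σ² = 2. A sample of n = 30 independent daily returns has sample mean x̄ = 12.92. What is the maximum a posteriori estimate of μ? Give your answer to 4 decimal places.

n = 30, x̄ = 12.92.
For a Normal prior and Normal likelihood with known variance, the posterior is Normal; its mode equals its mean, the precision-weighted average.
Prior precision 1/σ₀² = 1/16 = 0.0625; data precision n/σ² = 30/2 = 15.
μ̂ = (0.0625·10 + 15·12.92) / (0.0625 + 15) = 194.425/15.0625 = 15554/1205 ≈ 12.9079.

μ̂_MAP = 12.9079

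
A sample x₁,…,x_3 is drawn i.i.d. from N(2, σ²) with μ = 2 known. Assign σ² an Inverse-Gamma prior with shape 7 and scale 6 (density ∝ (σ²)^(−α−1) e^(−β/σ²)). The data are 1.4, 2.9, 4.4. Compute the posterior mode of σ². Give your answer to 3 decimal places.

σ̂²_MAP = 0.996

Sum of squared deviations about the known mean: SS = (1.4−2)² + (2.9−2)² + (4.4−2)² = 6.93.
The Normal likelihood contributes (σ²)^(−n/2) exp(−SS/(2σ²)), so the posterior is Inverse-Gamma(α + n/2, β + SS/2) = Inverse-Gamma(8.5, 9.465).
The mode of Inverse-Gamma(a, b) is b/(a+1) = 9.465/9.5 ≈ 0.996.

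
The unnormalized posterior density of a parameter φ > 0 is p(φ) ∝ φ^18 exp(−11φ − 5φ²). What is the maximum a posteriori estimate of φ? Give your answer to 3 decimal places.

ℓ'(φ) = 18/φ − 11 − 10φ. Setting this to zero and multiplying by φ: 10φ² + 11φ − 18 = 0.
φ = (−11 + √(11² + 4·10·18)) / (2·10) = (−11 + √841) / 20 = (−11 + 29)/20 = 9/10.
ℓ''(φ) = −18/φ² − 10 < 0, confirming a maximum.

φ̂_MAP = 0.900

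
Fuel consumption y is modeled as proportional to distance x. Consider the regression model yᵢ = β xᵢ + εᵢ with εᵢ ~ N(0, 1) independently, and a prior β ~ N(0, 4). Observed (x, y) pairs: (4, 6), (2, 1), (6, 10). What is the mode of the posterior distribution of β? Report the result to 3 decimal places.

β̂_MAP = 1.529

log p(β | y) = −Σ(yᵢ − βxᵢ)²/(2·1) − β²/(2·4) + const.
Setting the derivative to zero: Σxᵢ(yᵢ − βxᵢ)/1 − β/4 = 0, so β = Σxᵢyᵢ / (Σxᵢ² + σ²/τ²).
Σxᵢyᵢ = 4·6 + 2·1 + 6·10 = 86; Σxᵢ² = 56; σ²/τ² = 0.25.
β̂_MAP = 86 / (56 + 0.25) = 86/56.25 ≈ 1.529.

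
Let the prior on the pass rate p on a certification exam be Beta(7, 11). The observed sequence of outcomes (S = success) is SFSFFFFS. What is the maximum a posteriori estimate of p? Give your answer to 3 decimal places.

Prior: Beta(7, 11).
Data: 3 successes in 8 trials (from the sequence). The binomial likelihood contributes p^3(1−p)^5, so the posterior is Beta(7+3, 11+5) = Beta(10, 16).
For Beta(a, b) with a, b > 1 the mode is (a−1)/(a+b−2) = 9/24 ≈ 0.375.

p̂_MAP = 0.375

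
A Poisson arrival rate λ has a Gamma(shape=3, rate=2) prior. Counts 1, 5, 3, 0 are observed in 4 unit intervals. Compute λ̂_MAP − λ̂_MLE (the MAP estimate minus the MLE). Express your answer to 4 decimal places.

MAP − MLE = -0.4167

Σxᵢ = 9. Posterior is Gamma(12, 6); MAP = (12−1)/6 = 11/6 ≈ 1.83333.
MLE = x̄ = 9/4 ≈ 2.25000.
Difference = 11/6 − 9/4 = -5/12 ≈ -0.4167.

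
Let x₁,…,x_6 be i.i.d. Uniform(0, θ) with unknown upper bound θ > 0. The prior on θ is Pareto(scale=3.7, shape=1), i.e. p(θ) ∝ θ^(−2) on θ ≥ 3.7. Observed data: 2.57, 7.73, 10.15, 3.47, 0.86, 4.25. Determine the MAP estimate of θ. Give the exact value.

The Uniform(0, θ) likelihood is θ^(−n) for θ ≥ max(xᵢ), zero otherwise. Here max(xᵢ) = 10.15.
Posterior ∝ θ^(−2) · θ^(−6) = θ^(−8) on θ ≥ max(3.7, 10.15) = 10.15.
This density is strictly decreasing in θ, so the posterior mode lies at the lower boundary of the support.

θ̂_MAP = 10.15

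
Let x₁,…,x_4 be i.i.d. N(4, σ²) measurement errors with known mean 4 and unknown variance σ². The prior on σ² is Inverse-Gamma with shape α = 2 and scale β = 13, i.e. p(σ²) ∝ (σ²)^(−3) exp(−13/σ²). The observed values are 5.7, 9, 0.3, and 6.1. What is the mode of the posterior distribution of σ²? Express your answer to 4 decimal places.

σ̂²_MAP = 7.1990

Sum of squared deviations about the known mean: SS = (5.7−4)² + (9−4)² + (0.3−4)² + (6.1−4)² = 45.99.
The Normal likelihood contributes (σ²)^(−n/2) exp(−SS/(2σ²)), so the posterior is Inverse-Gamma(α + n/2, β + SS/2) = Inverse-Gamma(4, 35.995).
The mode of Inverse-Gamma(a, b) is b/(a+1) = 35.995/5 ≈ 7.1990.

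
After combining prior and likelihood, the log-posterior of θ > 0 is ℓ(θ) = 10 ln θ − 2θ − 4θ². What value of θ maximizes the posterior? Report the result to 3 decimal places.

θ̂_MAP = 1.000

ℓ'(θ) = 10/θ − 2 − 8θ. Setting this to zero and multiplying by θ: 8θ² + 2θ − 10 = 0.
θ = (−2 + √(2² + 4·8·10)) / (2·8) = (−2 + √324) / 16 = (−2 + 18)/16 = 1.
ℓ''(θ) = −10/θ² − 8 < 0, confirming a maximum.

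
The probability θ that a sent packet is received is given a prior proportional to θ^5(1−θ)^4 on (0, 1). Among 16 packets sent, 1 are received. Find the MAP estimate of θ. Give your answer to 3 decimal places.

The prior density ∝ θ^5(1−θ)^4 is the kernel of Beta(6, 5).
Data: 1 success in 16 trials. The binomial likelihood contributes θ(1−θ)^15, so the posterior is Beta(6+1, 5+15) = Beta(7, 20).
For Beta(a, b) with a, b > 1 the mode is (a−1)/(a+b−2) = 6/25 ≈ 0.240.

θ̂_MAP = 0.240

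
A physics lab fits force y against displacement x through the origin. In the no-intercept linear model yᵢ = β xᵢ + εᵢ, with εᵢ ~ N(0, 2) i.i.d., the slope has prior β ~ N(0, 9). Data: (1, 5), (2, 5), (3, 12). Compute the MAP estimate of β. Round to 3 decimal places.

log p(β | y) = −Σ(yᵢ − βxᵢ)²/(2·2) − β²/(2·9) + const.
Setting the derivative to zero: Σxᵢ(yᵢ − βxᵢ)/2 − β/9 = 0, so β = Σxᵢyᵢ / (Σxᵢ² + σ²/τ²).
Σxᵢyᵢ = 1·5 + 2·5 + 3·12 = 51; Σxᵢ² = 14; σ²/τ² = 2/9.
β̂_MAP = 51 / (14 + 2/9) = 51/(128/9) = 459/128 ≈ 3.586.

β̂_MAP = 3.586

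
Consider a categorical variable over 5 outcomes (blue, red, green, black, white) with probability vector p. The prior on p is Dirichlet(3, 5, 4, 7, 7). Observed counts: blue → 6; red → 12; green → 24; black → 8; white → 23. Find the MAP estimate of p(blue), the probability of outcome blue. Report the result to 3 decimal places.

The posterior is Dirichlet(αᵢ + nᵢ) = Dirichlet(9, 17, 28, 15, 30).
For a Dirichlet(a₁,…,a_K) with all aᵢ > 1, the mode has j-th component (aⱼ − 1)/(Σaᵢ − K).
Here Σaᵢ = 99 and K = 5, so p(blue) = (9 − 1)/(99 − 5) = 8/94 ≈ 0.085.

MAP estimate of p(blue) = 0.085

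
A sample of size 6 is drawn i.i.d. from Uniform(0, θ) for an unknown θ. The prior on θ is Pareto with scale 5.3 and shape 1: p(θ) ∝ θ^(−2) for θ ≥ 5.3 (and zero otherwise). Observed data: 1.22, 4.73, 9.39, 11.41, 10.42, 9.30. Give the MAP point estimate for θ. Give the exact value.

The Uniform(0, θ) likelihood is θ^(−n) for θ ≥ max(xᵢ), zero otherwise. Here max(xᵢ) = 11.41.
Posterior ∝ θ^(−2) · θ^(−6) = θ^(−8) on θ ≥ max(5.3, 11.41) = 11.41.
This density is strictly decreasing in θ, so the posterior mode lies at the lower boundary of the support.

θ̂_MAP = 11.41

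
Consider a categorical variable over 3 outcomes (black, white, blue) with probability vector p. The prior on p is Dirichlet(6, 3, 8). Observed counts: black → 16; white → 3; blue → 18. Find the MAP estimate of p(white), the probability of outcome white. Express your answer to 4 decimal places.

The posterior is Dirichlet(αᵢ + nᵢ) = Dirichlet(22, 6, 26).
For a Dirichlet(a₁,…,a_K) with all aᵢ > 1, the mode has j-th component (aⱼ − 1)/(Σaᵢ − K).
Here Σaᵢ = 54 and K = 3, so p(white) = (6 − 1)/(54 − 3) = 5/51 ≈ 0.0980.

MAP estimate of p(white) = 0.0980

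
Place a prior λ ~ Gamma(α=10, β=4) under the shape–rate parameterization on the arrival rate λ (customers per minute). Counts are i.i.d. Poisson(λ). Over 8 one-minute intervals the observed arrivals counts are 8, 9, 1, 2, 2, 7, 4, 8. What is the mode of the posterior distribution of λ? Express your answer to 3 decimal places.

Σxᵢ = 8+9+1+2+2+7+4+8 = 41, with n = 8.
Posterior ∝ λ^9e^(−4λ) · λ^41e^(−8λ) = λ^50e^(−12λ), i.e. Gamma(shape=51, rate=12).
The mode of a Gamma(a, b) with a ≥ 1 (shape–rate) is (a−1)/b = 50/12 ≈ 4.167.

λ̂_MAP = 4.167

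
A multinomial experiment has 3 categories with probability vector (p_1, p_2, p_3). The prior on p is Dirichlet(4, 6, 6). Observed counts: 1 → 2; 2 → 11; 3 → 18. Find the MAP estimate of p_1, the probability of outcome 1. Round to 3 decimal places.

The posterior is Dirichlet(αᵢ + nᵢ) = Dirichlet(6, 17, 24).
For a Dirichlet(a₁,…,a_K) with all aᵢ > 1, the mode has j-th component (aⱼ − 1)/(Σaᵢ − K).
Here Σaᵢ = 47 and K = 3, so p_1 = (6 − 1)/(47 − 3) = 5/44 ≈ 0.114.

MAP estimate: 0.114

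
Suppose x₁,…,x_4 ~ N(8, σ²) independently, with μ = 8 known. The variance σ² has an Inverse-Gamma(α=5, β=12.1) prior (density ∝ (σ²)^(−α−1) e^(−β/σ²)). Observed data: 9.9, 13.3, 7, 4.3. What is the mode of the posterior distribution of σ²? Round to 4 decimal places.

Sum of squared deviations about the known mean: SS = (9.9−8)² + (13.3−8)² + (7−8)² + (4.3−8)² = 46.39.
The Normal likelihood contributes (σ²)^(−n/2) exp(−SS/(2σ²)), so the posterior is Inverse-Gamma(α + n/2, β + SS/2) = Inverse-Gamma(7, 35.295).
The mode of Inverse-Gamma(a, b) is b/(a+1) = 35.295/8 ≈ 4.4119.

σ̂²_MAP = 4.4119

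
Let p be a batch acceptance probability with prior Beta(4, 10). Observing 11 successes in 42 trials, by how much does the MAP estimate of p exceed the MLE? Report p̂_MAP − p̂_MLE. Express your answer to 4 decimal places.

Posterior is Beta(15, 41); MAP = (15−1)/(56−2) = 14/54 ≈ 0.25926.
MLE ignores the prior: p̂_MLE = k/n = 11/42 ≈ 0.26190.
Difference = 14/54 − 11/42 = -1/378 ≈ -0.0026.

MAP − MLE = -0.0026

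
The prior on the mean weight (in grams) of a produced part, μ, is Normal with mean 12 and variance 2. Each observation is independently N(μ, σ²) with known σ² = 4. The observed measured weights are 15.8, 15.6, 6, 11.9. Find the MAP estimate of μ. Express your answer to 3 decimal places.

n = 4; x̄ = (15.8 + 15.6 + 6 + 11.9)/4 = 49.3/4 = 12.325.
For a Normal prior and Normal likelihood with known variance, the posterior is Normal; its mode equals its mean, the precision-weighted average.
Prior precision 1/σ₀² = 1/2 = 0.5; data precision n/σ² = 4/4 = 1.
μ̂ = (0.5·12 + 1·12.325) / (0.5 + 1) = 18.325/1.5 = 733/60 ≈ 12.217.

μ̂_MAP = 12.217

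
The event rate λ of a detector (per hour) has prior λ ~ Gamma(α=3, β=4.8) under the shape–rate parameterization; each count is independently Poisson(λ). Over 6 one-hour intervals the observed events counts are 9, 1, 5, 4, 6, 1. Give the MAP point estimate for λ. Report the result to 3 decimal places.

Σxᵢ = 9+1+5+4+6+1 = 26, with n = 6.
Posterior ∝ λ^2e^(−4.8λ) · λ^26e^(−6λ) = λ^28e^(−10.8λ), i.e. Gamma(shape=29, rate=10.8).
The mode of a Gamma(a, b) with a ≥ 1 (shape–rate) is (a−1)/b = 28/10.8 ≈ 2.593.

λ̂_MAP = 2.593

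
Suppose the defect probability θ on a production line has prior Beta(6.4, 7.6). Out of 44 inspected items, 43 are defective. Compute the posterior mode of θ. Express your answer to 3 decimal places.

θ̂_MAP = 0.864

Prior: Beta(6.4, 7.6).
Data: 43 successes in 44 trials. The binomial likelihood contributes θ^43(1−θ)^1, so the posterior is Beta(6.4+43, 7.6+1) = Beta(49.4, 8.6).
For Beta(a, b) with a, b > 1 the mode is (a−1)/(a+b−2) = 48.4/56 ≈ 0.864.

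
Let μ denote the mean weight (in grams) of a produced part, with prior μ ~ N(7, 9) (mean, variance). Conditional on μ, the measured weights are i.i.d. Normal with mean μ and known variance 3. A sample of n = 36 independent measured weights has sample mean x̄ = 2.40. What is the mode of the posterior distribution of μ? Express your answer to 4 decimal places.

n = 36, x̄ = 2.40.
For a Normal prior and Normal likelihood with known variance, the posterior is Normal; its mode equals its mean, the precision-weighted average.
Prior precision 1/σ₀² = 1/9; data precision n/σ² = 36/3 = 12.
μ̂ = ((1/9)·7 + 12·2.4) / (1/9 + 12) = (1331/45)/(109/9) = 1331/545 ≈ 2.4422.

μ̂_MAP = 2.4422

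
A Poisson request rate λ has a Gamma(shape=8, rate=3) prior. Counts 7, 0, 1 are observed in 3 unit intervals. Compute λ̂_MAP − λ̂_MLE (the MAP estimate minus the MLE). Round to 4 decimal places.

Σxᵢ = 8. Posterior is Gamma(16, 6); MAP = (16−1)/6 = 15/6 ≈ 2.50000.
MLE = x̄ = 8/3 ≈ 2.66667.
Difference = 15/6 − 8/3 = -1/6 ≈ -0.1667.

MAP − MLE = -0.1667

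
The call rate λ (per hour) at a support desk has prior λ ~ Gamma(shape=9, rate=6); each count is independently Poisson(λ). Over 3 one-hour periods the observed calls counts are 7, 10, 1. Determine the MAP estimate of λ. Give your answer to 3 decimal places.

Σxᵢ = 7+10+1 = 18, with n = 3.
Posterior ∝ λ^8e^(−6λ) · λ^18e^(−3λ) = λ^26e^(−9λ), i.e. Gamma(shape=27, rate=9).
The mode of a Gamma(a, b) with a ≥ 1 (shape–rate) is (a−1)/b = 26/9 ≈ 2.889.

λ̂_MAP = 2.889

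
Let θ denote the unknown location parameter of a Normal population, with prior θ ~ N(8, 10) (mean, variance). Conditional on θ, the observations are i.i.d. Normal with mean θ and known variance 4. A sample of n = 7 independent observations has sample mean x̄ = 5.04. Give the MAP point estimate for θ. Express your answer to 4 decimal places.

θ̂_MAP = 5.2000

n = 7, x̄ = 5.04.
For a Normal prior and Normal likelihood with known variance, the posterior is Normal; its mode equals its mean, the precision-weighted average.
Prior precision 1/σ₀² = 1/10 = 0.1; data precision n/σ² = 7/4 = 1.75.
θ̂ = (0.1·8 + 1.75·5.04) / (0.1 + 1.75) = 9.62/1.85 = 5.2000.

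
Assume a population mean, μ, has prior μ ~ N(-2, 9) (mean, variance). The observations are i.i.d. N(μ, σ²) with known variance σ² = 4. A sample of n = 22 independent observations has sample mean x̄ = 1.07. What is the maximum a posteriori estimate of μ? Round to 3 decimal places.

μ̂_MAP = 1.009

n = 22, x̄ = 1.07.
For a Normal prior and Normal likelihood with known variance, the posterior is Normal; its mode equals its mean, the precision-weighted average.
Prior precision 1/σ₀² = 1/9; data precision n/σ² = 22/4 = 5.5.
μ̂ = ((1/9)·(-2) + 5.5·1.07) / (1/9 + 5.5) = (10193/1800)/(101/18) = 10193/10100 ≈ 1.009.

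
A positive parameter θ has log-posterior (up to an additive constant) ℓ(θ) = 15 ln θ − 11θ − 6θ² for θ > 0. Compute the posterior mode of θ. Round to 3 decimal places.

ℓ'(θ) = 15/θ − 11 − 12θ. Setting this to zero and multiplying by θ: 12θ² + 11θ − 15 = 0.
θ = (−11 + √(11² + 4·12·15)) / (2·12) = (−11 + √841) / 24 = (−11 + 29)/24 = 3/4.
ℓ''(θ) = −15/θ² − 12 < 0, confirming a maximum.

θ̂_MAP = 0.750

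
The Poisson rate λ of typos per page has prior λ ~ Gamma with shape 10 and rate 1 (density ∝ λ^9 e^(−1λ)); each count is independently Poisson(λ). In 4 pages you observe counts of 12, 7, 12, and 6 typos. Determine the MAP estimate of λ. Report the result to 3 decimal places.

λ̂_MAP = 9.200

Σxᵢ = 12+7+12+6 = 37, with n = 4.
Posterior ∝ λ^9e^(−1λ) · λ^37e^(−4λ) = λ^46e^(−5λ), i.e. Gamma(shape=47, rate=5).
The mode of a Gamma(a, b) with a ≥ 1 (shape–rate) is (a−1)/b = 46/5 ≈ 9.200.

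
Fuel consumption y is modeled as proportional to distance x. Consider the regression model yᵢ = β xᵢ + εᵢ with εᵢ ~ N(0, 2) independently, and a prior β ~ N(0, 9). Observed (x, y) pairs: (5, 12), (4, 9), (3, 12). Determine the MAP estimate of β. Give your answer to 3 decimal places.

log p(β | y) = −Σ(yᵢ − βxᵢ)²/(2·2) − β²/(2·9) + const.
Setting the derivative to zero: Σxᵢ(yᵢ − βxᵢ)/2 − β/9 = 0, so β = Σxᵢyᵢ / (Σxᵢ² + σ²/τ²).
Σxᵢyᵢ = 5·12 + 4·9 + 3·12 = 132; Σxᵢ² = 50; σ²/τ² = 2/9.
β̂_MAP = 132 / (50 + 2/9) = 132/(452/9) = 297/113 ≈ 2.628.

β̂_MAP = 2.628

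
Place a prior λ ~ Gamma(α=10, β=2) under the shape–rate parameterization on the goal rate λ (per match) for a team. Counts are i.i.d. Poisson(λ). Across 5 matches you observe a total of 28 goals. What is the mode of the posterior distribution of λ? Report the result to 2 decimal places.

Σxᵢ = 28, n = 5.
Posterior ∝ λ^9e^(−2λ) · λ^28e^(−5λ) = λ^37e^(−7λ), i.e. Gamma(shape=38, rate=7).
The mode of a Gamma(a, b) with a ≥ 1 (shape–rate) is (a−1)/b = 37/7 ≈ 5.29.

λ̂_MAP = 5.29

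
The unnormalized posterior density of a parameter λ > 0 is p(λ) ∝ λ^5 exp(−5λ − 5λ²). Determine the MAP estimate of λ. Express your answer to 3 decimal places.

λ̂_MAP = 0.500

ℓ'(λ) = 5/λ − 5 − 10λ. Setting this to zero and multiplying by λ: 10λ² + 5λ − 5 = 0.
λ = (−5 + √(5² + 4·10·5)) / (2·10) = (−5 + √225) / 20 = (−5 + 15)/20 = 1/2.
ℓ''(λ) = −5/λ² − 10 < 0, confirming a maximum.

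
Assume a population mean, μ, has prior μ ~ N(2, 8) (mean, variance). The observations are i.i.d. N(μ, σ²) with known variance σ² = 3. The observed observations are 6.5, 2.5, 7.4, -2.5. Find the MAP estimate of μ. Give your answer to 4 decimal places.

n = 4; x̄ = (6.5 + 2.5 + 7.4 + (-2.5))/4 = 13.9/4 = 3.475.
For a Normal prior and Normal likelihood with known variance, the posterior is Normal; its mode equals its mean, the precision-weighted average.
Prior precision 1/σ₀² = 1/8 = 0.125; data precision n/σ² = 4/3.
μ̂ = (0.125·2 + (4/3)·3.475) / (0.125 + 4/3) = (293/60)/(35/24) = 586/175 ≈ 3.3486.

μ̂_MAP = 3.3486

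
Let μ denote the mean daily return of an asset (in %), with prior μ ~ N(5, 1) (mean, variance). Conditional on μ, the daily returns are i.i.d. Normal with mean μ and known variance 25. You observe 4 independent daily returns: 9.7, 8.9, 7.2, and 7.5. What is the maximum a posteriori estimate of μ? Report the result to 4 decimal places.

n = 4; x̄ = (9.7 + 8.9 + 7.2 + 7.5)/4 = 33.3/4 = 8.325.
For a Normal prior and Normal likelihood with known variance, the posterior is Normal; its mode equals its mean, the precision-weighted average.
Prior precision 1/σ₀² = 1/1 = 1; data precision n/σ² = 4/25 = 0.16.
μ̂ = (1·5 + 0.16·8.325) / (1 + 0.16) = 6.332/1.16 = 1583/290 ≈ 5.4586.

μ̂_MAP = 5.4586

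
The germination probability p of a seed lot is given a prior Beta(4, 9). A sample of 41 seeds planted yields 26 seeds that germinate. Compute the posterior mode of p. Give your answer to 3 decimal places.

p̂_MAP = 0.558

Prior: Beta(4, 9).
Data: 26 successes in 41 trials. The binomial likelihood contributes p^26(1−p)^15, so the posterior is Beta(4+26, 9+15) = Beta(30, 24).
For Beta(a, b) with a, b > 1 the mode is (a−1)/(a+b−2) = 29/52 ≈ 0.558.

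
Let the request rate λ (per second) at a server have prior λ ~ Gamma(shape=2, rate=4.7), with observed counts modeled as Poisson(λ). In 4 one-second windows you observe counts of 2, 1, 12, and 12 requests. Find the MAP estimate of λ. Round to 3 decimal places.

Σxᵢ = 2+1+12+12 = 27, with n = 4.
Posterior ∝ λe^(−4.7λ) · λ^27e^(−4λ) = λ^28e^(−8.7λ), i.e. Gamma(shape=29, rate=8.7).
The mode of a Gamma(a, b) with a ≥ 1 (shape–rate) is (a−1)/b = 28/8.7 ≈ 3.218.

λ̂_MAP = 3.218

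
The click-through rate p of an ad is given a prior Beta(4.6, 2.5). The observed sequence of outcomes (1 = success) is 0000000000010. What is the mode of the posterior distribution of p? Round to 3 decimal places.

p̂_MAP = 0.254

Prior: Beta(4.6, 2.5).
Data: 1 success in 13 trials (from the sequence). The binomial likelihood contributes p(1−p)^12, so the posterior is Beta(4.6+1, 2.5+12) = Beta(5.6, 14.5).
For Beta(a, b) with a, b > 1 the mode is (a−1)/(a+b−2) = 4.6/18.1 ≈ 0.254.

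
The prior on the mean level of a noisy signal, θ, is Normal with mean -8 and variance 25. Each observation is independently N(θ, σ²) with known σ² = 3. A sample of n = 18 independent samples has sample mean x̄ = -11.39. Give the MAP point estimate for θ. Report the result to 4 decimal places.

θ̂_MAP = -11.3675

n = 18, x̄ = -11.39.
For a Normal prior and Normal likelihood with known variance, the posterior is Normal; its mode equals its mean, the precision-weighted average.
Prior precision 1/σ₀² = 1/25 = 0.04; data precision n/σ² = 18/3 = 6.
θ̂ = (0.04·(-8) + 6·(-11.39)) / (0.04 + 6) = (-68.66)/6.04 = -3433/302 ≈ -11.3675.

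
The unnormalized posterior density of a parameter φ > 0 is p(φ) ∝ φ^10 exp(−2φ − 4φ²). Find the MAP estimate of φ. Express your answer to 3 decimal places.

φ̂_MAP = 1.000

ℓ'(φ) = 10/φ − 2 − 8φ. Setting this to zero and multiplying by φ: 8φ² + 2φ − 10 = 0.
φ = (−2 + √(2² + 4·8·10)) / (2·8) = (−2 + √324) / 16 = (−2 + 18)/16 = 1.
ℓ''(φ) = −10/φ² − 8 < 0, confirming a maximum.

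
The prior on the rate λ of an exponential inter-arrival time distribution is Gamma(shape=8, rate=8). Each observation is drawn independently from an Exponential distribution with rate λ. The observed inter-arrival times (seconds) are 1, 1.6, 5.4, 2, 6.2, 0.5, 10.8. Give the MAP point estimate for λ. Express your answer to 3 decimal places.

λ̂_MAP = 0.394

The Exponential(rate=λ) likelihood is ∝ λ^n e^(−λΣtᵢ). Here n = 7 and Σtᵢ = 1 + 1.6 + 5.4 + 2 + 6.2 + 0.5 + 10.8 = 27.5.
Posterior ∝ λ^7e^(−8λ) · λ^7e^(−27.5λ) = λ^14e^(−35.5λ), i.e. Gamma(15, 35.5).
Mode = (a−1)/b = 14/35.5 ≈ 0.394.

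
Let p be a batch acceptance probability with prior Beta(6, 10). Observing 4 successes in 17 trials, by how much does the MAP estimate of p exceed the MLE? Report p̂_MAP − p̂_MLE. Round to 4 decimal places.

MAP − MLE = 0.0550

Posterior is Beta(10, 23); MAP = (10−1)/(33−2) = 9/31 ≈ 0.29032.
MLE ignores the prior: p̂_MLE = k/n = 4/17 ≈ 0.23529.
Difference = 9/31 − 4/17 = 29/527 ≈ 0.0550.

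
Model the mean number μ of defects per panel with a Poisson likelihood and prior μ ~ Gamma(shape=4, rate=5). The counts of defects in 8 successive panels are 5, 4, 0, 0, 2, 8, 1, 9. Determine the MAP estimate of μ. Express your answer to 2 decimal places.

μ̂_MAP = 2.46

Σxᵢ = 5+4+0+0+2+8+1+9 = 29, with n = 8.
Posterior ∝ μ^3e^(−5μ) · μ^29e^(−8μ) = μ^32e^(−13μ), i.e. Gamma(shape=33, rate=13).
The mode of a Gamma(a, b) with a ≥ 1 (shape–rate) is (a−1)/b = 32/13 ≈ 2.46.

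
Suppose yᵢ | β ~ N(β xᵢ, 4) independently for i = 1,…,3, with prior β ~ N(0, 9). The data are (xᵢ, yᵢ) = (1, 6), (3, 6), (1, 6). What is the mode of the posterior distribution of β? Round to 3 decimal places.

log p(β | y) = −Σ(yᵢ − βxᵢ)²/(2·4) − β²/(2·9) + const.
Setting the derivative to zero: Σxᵢ(yᵢ − βxᵢ)/4 − β/9 = 0, so β = Σxᵢyᵢ / (Σxᵢ² + σ²/τ²).
Σxᵢyᵢ = 1·6 + 3·6 + 1·6 = 30; Σxᵢ² = 11; σ²/τ² = 4/9.
β̂_MAP = 30 / (11 + 4/9) = 30/(103/9) = 270/103 ≈ 2.621.

β̂_MAP = 2.621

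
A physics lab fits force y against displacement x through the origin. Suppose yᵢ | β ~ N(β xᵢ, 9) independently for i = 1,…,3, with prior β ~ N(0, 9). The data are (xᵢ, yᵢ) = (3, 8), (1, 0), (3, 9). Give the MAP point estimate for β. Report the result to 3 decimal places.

log p(β | y) = −Σ(yᵢ − βxᵢ)²/(2·9) − β²/(2·9) + const.
Setting the derivative to zero: Σxᵢ(yᵢ − βxᵢ)/9 − β/9 = 0, so β = Σxᵢyᵢ / (Σxᵢ² + σ²/τ²).
Σxᵢyᵢ = 3·8 + 1·0 + 3·9 = 51; Σxᵢ² = 19; σ²/τ² = 1.
β̂_MAP = 51 / (19 + 1) = 51/20 ≈ 2.550.

β̂_MAP = 2.550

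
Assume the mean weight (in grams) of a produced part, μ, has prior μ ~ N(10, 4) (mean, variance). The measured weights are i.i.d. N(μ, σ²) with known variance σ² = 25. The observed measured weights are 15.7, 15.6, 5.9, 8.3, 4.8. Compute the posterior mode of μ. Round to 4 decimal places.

μ̂_MAP = 10.0267

n = 5; x̄ = (15.7 + 15.6 + 5.9 + 8.3 + 4.8)/5 = 50.3/5 = 10.06.
For a Normal prior and Normal likelihood with known variance, the posterior is Normal; its mode equals its mean, the precision-weighted average.
Prior precision 1/σ₀² = 1/4 = 0.25; data precision n/σ² = 5/25 = 0.2.
μ̂ = (0.25·10 + 0.2·10.06) / (0.25 + 0.2) = 4.512/0.45 = 752/75 ≈ 10.0267.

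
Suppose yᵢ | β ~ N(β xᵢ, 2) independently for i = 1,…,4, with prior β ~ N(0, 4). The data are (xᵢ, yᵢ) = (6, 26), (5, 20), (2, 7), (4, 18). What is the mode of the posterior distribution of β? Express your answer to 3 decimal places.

β̂_MAP = 4.196

log p(β | y) = −Σ(yᵢ − βxᵢ)²/(2·2) − β²/(2·4) + const.
Setting the derivative to zero: Σxᵢ(yᵢ − βxᵢ)/2 − β/4 = 0, so β = Σxᵢyᵢ / (Σxᵢ² + σ²/τ²).
Σxᵢyᵢ = 6·26 + 5·20 + 2·7 + 4·18 = 342; Σxᵢ² = 81; σ²/τ² = 0.5.
β̂_MAP = 342 / (81 + 0.5) = 342/81.5 ≈ 4.196.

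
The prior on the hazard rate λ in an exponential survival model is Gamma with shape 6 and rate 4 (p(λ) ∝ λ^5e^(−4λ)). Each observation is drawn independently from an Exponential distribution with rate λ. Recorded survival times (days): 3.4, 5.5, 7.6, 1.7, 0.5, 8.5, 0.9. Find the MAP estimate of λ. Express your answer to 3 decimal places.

The Exponential(rate=λ) likelihood is ∝ λ^n e^(−λΣtᵢ). Here n = 7 and Σtᵢ = 3.4 + 5.5 + 7.6 + 1.7 + 0.5 + 8.5 + 0.9 = 28.1.
Posterior ∝ λ^5e^(−4λ) · λ^7e^(−28.1λ) = λ^12e^(−32.1λ), i.e. Gamma(13, 32.1).
Mode = (a−1)/b = 12/32.1 ≈ 0.374.

λ̂_MAP = 0.374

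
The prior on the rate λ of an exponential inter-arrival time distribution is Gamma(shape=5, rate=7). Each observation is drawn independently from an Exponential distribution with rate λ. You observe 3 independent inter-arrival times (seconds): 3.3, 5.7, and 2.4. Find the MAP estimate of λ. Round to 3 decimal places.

λ̂_MAP = 0.380

The Exponential(rate=λ) likelihood is ∝ λ^n e^(−λΣtᵢ). Here n = 3 and Σtᵢ = 3.3 + 5.7 + 2.4 = 11.4.
Posterior ∝ λ^4e^(−7λ) · λ^3e^(−11.4λ) = λ^7e^(−18.4λ), i.e. Gamma(8, 18.4).
Mode = (a−1)/b = 7/18.4 ≈ 0.380.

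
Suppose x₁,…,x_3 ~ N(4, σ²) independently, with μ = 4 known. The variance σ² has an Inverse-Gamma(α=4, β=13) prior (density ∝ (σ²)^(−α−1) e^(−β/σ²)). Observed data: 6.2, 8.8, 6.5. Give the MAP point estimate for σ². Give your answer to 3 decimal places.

σ̂²_MAP = 4.625

Sum of squared deviations about the known mean: SS = (6.2−4)² + (8.8−4)² + (6.5−4)² = 34.13.
The Normal likelihood contributes (σ²)^(−n/2) exp(−SS/(2σ²)), so the posterior is Inverse-Gamma(α + n/2, β + SS/2) = Inverse-Gamma(5.5, 30.065).
The mode of Inverse-Gamma(a, b) is b/(a+1) = 30.065/6.5 ≈ 4.625.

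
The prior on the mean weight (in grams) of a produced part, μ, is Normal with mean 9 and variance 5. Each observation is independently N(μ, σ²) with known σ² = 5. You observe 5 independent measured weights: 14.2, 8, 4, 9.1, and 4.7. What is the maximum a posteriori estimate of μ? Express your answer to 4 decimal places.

n = 5; x̄ = (14.2 + 8 + 4 + 9.1 + 4.7)/5 = 40/5 = 8.
For a Normal prior and Normal likelihood with known variance, the posterior is Normal; its mode equals its mean, the precision-weighted average.
Prior precision 1/σ₀² = 1/5 = 0.2; data precision n/σ² = 5/5 = 1.
μ̂ = (0.2·9 + 1·8) / (0.2 + 1) = 9.8/1.2 = 49/6 ≈ 8.1667.

μ̂_MAP = 8.1667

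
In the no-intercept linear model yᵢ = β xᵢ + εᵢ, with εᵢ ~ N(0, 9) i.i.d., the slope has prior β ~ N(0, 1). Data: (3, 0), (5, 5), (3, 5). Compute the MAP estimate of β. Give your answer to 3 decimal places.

β̂_MAP = 0.769

log p(β | y) = −Σ(yᵢ − βxᵢ)²/(2·9) − β²/(2·1) + const.
Setting the derivative to zero: Σxᵢ(yᵢ − βxᵢ)/9 − β/1 = 0, so β = Σxᵢyᵢ / (Σxᵢ² + σ²/τ²).
Σxᵢyᵢ = 3·0 + 5·5 + 3·5 = 40; Σxᵢ² = 43; σ²/τ² = 9.
β̂_MAP = 40 / (43 + 9) = 40/52 ≈ 0.769.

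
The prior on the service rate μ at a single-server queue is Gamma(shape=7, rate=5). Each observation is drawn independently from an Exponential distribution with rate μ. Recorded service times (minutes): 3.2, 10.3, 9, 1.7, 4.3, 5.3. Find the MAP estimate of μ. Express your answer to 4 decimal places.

The Exponential(rate=μ) likelihood is ∝ μ^n e^(−μΣtᵢ). Here n = 6 and Σtᵢ = 3.2 + 10.3 + 9 + 1.7 + 4.3 + 5.3 = 33.8.
Posterior ∝ μ^6e^(−5μ) · μ^6e^(−33.8μ) = μ^12e^(−38.8μ), i.e. Gamma(13, 38.8).
Mode = (a−1)/b = 12/38.8 ≈ 0.3093.

μ̂_MAP = 0.3093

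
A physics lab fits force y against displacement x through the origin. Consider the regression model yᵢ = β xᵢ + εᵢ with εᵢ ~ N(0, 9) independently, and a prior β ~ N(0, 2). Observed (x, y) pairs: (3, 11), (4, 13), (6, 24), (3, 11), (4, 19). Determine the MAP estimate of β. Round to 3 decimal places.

log p(β | y) = −Σ(yᵢ − βxᵢ)²/(2·9) − β²/(2·2) + const.
Setting the derivative to zero: Σxᵢ(yᵢ − βxᵢ)/9 − β/2 = 0, so β = Σxᵢyᵢ / (Σxᵢ² + σ²/τ²).
Σxᵢyᵢ = 3·11 + 4·13 + 6·24 + 3·11 + 4·19 = 338; Σxᵢ² = 86; σ²/τ² = 4.5.
β̂_MAP = 338 / (86 + 4.5) = 338/90.5 ≈ 3.735.

β̂_MAP = 3.735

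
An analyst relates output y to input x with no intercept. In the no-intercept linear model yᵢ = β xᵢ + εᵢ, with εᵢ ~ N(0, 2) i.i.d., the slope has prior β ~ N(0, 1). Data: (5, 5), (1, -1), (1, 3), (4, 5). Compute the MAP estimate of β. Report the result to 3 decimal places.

log p(β | y) = −Σ(yᵢ − βxᵢ)²/(2·2) − β²/(2·1) + const.
Setting the derivative to zero: Σxᵢ(yᵢ − βxᵢ)/2 − β/1 = 0, so β = Σxᵢyᵢ / (Σxᵢ² + σ²/τ²).
Σxᵢyᵢ = 5·5 + 1·(-1) + 1·3 + 4·5 = 47; Σxᵢ² = 43; σ²/τ² = 2.
β̂_MAP = 47 / (43 + 2) = 47/45 ≈ 1.044.

β̂_MAP = 1.044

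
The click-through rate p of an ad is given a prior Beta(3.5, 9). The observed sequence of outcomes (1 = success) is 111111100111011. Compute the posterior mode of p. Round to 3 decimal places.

Prior: Beta(3.5, 9).
Data: 12 successes in 15 trials (from the sequence). The binomial likelihood contributes p^12(1−p)^3, so the posterior is Beta(3.5+12, 9+3) = Beta(15.5, 12).
For Beta(a, b) with a, b > 1 the mode is (a−1)/(a+b−2) = 14.5/25.5 ≈ 0.569.

p̂_MAP = 0.569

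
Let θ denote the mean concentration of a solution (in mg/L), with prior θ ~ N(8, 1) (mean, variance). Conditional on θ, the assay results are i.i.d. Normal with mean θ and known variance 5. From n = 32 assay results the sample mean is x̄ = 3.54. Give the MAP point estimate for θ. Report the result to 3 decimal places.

n = 32, x̄ = 3.54.
For a Normal prior and Normal likelihood with known variance, the posterior is Normal; its mode equals its mean, the precision-weighted average.
Prior precision 1/σ₀² = 1/1 = 1; data precision n/σ² = 32/5 = 6.4.
θ̂ = (1·8 + 6.4·3.54) / (1 + 6.4) = 30.656/7.4 = 3832/925 ≈ 4.143.

θ̂_MAP = 4.143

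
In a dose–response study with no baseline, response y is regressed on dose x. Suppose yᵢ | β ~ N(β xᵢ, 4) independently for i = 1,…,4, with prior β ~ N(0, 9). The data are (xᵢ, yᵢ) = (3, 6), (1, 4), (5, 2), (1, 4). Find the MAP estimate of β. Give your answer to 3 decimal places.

log p(β | y) = −Σ(yᵢ − βxᵢ)²/(2·4) − β²/(2·9) + const.
Setting the derivative to zero: Σxᵢ(yᵢ − βxᵢ)/4 − β/9 = 0, so β = Σxᵢyᵢ / (Σxᵢ² + σ²/τ²).
Σxᵢyᵢ = 3·6 + 1·4 + 5·2 + 1·4 = 36; Σxᵢ² = 36; σ²/τ² = 4/9.
β̂_MAP = 36 / (36 + 4/9) = 36/(328/9) = 81/82 ≈ 0.988.

β̂_MAP = 0.988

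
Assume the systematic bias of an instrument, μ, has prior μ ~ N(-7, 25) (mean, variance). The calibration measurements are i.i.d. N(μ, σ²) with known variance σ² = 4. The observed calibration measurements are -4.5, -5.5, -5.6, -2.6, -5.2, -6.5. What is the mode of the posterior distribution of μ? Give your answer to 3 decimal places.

μ̂_MAP = -5.036

n = 6; x̄ = ((-4.5) + (-5.5) + (-5.6) + (-2.6) + (-5.2) + (-6.5))/6 = -29.9/6 = -299/60 ≈ -4.9833.
For a Normal prior and Normal likelihood with known variance, the posterior is Normal; its mode equals its mean, the precision-weighted average.
Prior precision 1/σ₀² = 1/25 = 0.04; data precision n/σ² = 6/4 = 1.5.
μ̂ = (0.04·(-7) + 1.5·(-299/60)) / (0.04 + 1.5) = (-7.755)/1.54 = -141/28 ≈ -5.036.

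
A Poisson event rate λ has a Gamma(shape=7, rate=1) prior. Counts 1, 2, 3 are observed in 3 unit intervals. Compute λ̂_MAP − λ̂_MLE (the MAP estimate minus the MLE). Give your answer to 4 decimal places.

Σxᵢ = 6. Posterior is Gamma(13, 4); MAP = (13−1)/4 = 12/4 ≈ 3.00000.
MLE = x̄ = 6/3 ≈ 2.00000.
Difference = 12/4 − 6/3 = 1 ≈ 1.0000.

MAP − MLE = 1.0000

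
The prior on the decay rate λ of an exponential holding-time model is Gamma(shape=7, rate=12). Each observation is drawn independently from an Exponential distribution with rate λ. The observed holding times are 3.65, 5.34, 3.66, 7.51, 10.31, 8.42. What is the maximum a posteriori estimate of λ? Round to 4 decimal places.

The Exponential(rate=λ) likelihood is ∝ λ^n e^(−λΣtᵢ). Here n = 6 and Σtᵢ = 3.65 + 5.34 + 3.66 + 7.51 + 10.31 + 8.42 = 38.89.
Posterior ∝ λ^6e^(−12λ) · λ^6e^(−38.89λ) = λ^12e^(−50.89λ), i.e. Gamma(13, 50.89).
Mode = (a−1)/b = 12/50.89 ≈ 0.2358.

λ̂_MAP = 0.2358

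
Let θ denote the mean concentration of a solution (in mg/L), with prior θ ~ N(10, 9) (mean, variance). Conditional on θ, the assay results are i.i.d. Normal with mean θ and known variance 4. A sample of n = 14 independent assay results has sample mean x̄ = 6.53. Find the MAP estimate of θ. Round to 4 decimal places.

n = 14, x̄ = 6.53.
For a Normal prior and Normal likelihood with known variance, the posterior is Normal; its mode equals its mean, the precision-weighted average.
Prior precision 1/σ₀² = 1/9; data precision n/σ² = 14/4 = 3.5.
θ̂ = ((1/9)·10 + 3.5·6.53) / (1/9 + 3.5) = (43139/1800)/(65/18) = 43139/6500 ≈ 6.6368.

θ̂_MAP = 6.6368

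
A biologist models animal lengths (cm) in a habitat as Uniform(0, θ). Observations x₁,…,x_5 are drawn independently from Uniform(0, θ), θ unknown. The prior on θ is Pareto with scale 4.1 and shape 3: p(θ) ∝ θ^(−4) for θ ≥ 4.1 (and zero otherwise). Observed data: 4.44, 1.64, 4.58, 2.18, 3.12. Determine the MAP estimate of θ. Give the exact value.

The Uniform(0, θ) likelihood is θ^(−n) for θ ≥ max(xᵢ), zero otherwise. Here max(xᵢ) = 4.58.
Posterior ∝ θ^(−4) · θ^(−5) = θ^(−9) on θ ≥ max(4.1, 4.58) = 4.58.
This density is strictly decreasing in θ, so the posterior mode lies at the lower boundary of the support.

θ̂_MAP = 4.58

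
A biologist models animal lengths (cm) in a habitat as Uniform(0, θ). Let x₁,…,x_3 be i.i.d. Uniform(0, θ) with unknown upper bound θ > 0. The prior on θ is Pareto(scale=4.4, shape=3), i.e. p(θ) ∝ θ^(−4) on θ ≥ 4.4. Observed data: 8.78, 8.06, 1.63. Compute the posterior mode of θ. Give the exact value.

θ̂_MAP = 8.78

The Uniform(0, θ) likelihood is θ^(−n) for θ ≥ max(xᵢ), zero otherwise. Here max(xᵢ) = 8.78.
Posterior ∝ θ^(−4) · θ^(−3) = θ^(−7) on θ ≥ max(4.4, 8.78) = 8.78.
This density is strictly decreasing in θ, so the posterior mode lies at the lower boundary of the support.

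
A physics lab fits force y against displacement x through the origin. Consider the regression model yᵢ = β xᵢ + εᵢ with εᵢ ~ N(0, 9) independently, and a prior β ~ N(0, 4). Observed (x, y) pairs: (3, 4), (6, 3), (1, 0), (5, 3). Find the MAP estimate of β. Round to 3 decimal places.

log p(β | y) = −Σ(yᵢ − βxᵢ)²/(2·9) − β²/(2·4) + const.
Setting the derivative to zero: Σxᵢ(yᵢ − βxᵢ)/9 − β/4 = 0, so β = Σxᵢyᵢ / (Σxᵢ² + σ²/τ²).
Σxᵢyᵢ = 3·4 + 6·3 + 1·0 + 5·3 = 45; Σxᵢ² = 71; σ²/τ² = 2.25.
β̂_MAP = 45 / (71 + 2.25) = 45/73.25 ≈ 0.614.

β̂_MAP = 0.614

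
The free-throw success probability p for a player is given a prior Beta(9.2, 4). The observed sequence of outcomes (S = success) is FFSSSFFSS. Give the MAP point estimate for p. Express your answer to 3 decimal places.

p̂_MAP = 0.653

Prior: Beta(9.2, 4).
Data: 5 successes in 9 trials (from the sequence). The binomial likelihood contributes p^5(1−p)^4, so the posterior is Beta(9.2+5, 4+4) = Beta(14.2, 8).
For Beta(a, b) with a, b > 1 the mode is (a−1)/(a+b−2) = 13.2/20.2 ≈ 0.653.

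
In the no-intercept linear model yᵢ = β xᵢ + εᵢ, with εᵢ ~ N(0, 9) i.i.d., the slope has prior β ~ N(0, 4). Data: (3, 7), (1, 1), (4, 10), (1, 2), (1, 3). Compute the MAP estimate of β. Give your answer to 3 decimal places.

log p(β | y) = −Σ(yᵢ − βxᵢ)²/(2·9) − β²/(2·4) + const.
Setting the derivative to zero: Σxᵢ(yᵢ − βxᵢ)/9 − β/4 = 0, so β = Σxᵢyᵢ / (Σxᵢ² + σ²/τ²).
Σxᵢyᵢ = 3·7 + 1·1 + 4·10 + 1·2 + 1·3 = 67; Σxᵢ² = 28; σ²/τ² = 2.25.
β̂_MAP = 67 / (28 + 2.25) = 67/30.25 ≈ 2.215.

β̂_MAP = 2.215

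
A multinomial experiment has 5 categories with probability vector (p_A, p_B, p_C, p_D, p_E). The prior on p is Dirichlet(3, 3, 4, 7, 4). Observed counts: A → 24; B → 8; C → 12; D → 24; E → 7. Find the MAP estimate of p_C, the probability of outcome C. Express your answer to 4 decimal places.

MAP estimate of p_C = 0.1648

The posterior is Dirichlet(αᵢ + nᵢ) = Dirichlet(27, 11, 16, 31, 11).
For a Dirichlet(a₁,…,a_K) with all aᵢ > 1, the mode has j-th component (aⱼ − 1)/(Σaᵢ − K).
Here Σaᵢ = 96 and K = 5, so p_C = (16 − 1)/(96 − 5) = 15/91 ≈ 0.1648.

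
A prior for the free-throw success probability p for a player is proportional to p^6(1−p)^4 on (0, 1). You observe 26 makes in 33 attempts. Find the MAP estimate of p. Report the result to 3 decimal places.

p̂_MAP = 0.744

The prior density ∝ p^6(1−p)^4 is the kernel of Beta(7, 5).
Data: 26 successes in 33 trials. The binomial likelihood contributes p^26(1−p)^7, so the posterior is Beta(7+26, 5+7) = Beta(33, 12).
For Beta(a, b) with a, b > 1 the mode is (a−1)/(a+b−2) = 32/43 ≈ 0.744.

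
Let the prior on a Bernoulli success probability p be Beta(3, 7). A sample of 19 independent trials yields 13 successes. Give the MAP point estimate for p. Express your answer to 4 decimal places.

Prior: Beta(3, 7).
Data: 13 successes in 19 trials. The binomial likelihood contributes p^13(1−p)^6, so the posterior is Beta(3+13, 7+6) = Beta(16, 13).
For Beta(a, b) with a, b > 1 the mode is (a−1)/(a+b−2) = 15/27 ≈ 0.5556.

p̂_MAP = 0.5556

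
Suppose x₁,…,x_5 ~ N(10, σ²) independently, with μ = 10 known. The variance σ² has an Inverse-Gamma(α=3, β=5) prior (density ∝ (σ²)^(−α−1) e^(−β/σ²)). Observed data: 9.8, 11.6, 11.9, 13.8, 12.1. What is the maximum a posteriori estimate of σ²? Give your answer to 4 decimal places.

σ̂²_MAP = 2.6969

Sum of squared deviations about the known mean: SS = (9.8−10)² + (11.6−10)² + (11.9−10)² + (13.8−10)² + (12.1−10)² = 25.06.
The Normal likelihood contributes (σ²)^(−n/2) exp(−SS/(2σ²)), so the posterior is Inverse-Gamma(α + n/2, β + SS/2) = Inverse-Gamma(5.5, 17.53).
The mode of Inverse-Gamma(a, b) is b/(a+1) = 17.53/6.5 ≈ 2.6969.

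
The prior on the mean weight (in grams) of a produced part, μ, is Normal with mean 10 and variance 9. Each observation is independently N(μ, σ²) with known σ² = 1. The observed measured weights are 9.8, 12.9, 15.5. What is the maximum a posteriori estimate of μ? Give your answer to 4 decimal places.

n = 3; x̄ = (9.8 + 12.9 + 15.5)/3 = 38.2/3 = 191/15 ≈ 12.7333.
For a Normal prior and Normal likelihood with known variance, the posterior is Normal; its mode equals its mean, the precision-weighted average.
Prior precision 1/σ₀² = 1/9; data precision n/σ² = 3/1 = 3.
μ̂ = ((1/9)·10 + 3·(191/15)) / (1/9 + 3) = (1769/45)/(28/9) = 1769/140 ≈ 12.6357.

μ̂_MAP = 12.6357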